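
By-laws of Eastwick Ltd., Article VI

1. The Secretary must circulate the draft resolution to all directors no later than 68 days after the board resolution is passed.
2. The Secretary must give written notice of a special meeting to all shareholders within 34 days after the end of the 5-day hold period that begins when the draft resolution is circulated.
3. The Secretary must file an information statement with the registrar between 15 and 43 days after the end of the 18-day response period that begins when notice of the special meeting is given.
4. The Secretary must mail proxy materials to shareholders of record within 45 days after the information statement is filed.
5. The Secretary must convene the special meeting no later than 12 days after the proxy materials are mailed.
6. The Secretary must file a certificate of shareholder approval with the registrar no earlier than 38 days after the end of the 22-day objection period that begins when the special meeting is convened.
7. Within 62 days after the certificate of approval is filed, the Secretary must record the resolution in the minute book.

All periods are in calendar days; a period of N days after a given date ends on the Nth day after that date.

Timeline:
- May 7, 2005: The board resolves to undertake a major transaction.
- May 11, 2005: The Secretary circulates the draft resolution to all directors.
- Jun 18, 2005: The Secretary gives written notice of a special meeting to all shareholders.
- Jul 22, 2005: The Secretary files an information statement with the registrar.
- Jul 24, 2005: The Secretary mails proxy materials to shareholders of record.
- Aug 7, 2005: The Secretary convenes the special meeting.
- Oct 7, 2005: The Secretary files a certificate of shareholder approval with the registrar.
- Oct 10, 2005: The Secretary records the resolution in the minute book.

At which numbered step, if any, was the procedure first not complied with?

Step 1 — counting 68 days from May 7, 2005 (when the board resolution is passed) gives a deadline of Jul 14, 2005; done May 11, 2005 — timely.
Step 2 — counting 34 days from May 16, 2005 (end of the 5-day hold period, which began when the draft resolution is circulated on May 11, 2005) gives a deadline of Jun 19, 2005; Jun 18, 2005 is within that limit.
Step 3 — 15 and 43 days from Jul 6, 2005 (end of the 18-day response period, which began when notice of the special meeting is given on Jun 18, 2005) are Jul 21, 2005 and Aug 18, 2005 respectively; Jul 22, 2005 falls inside that range.
Step 4 — counting 45 days from Jul 22, 2005 (when the information statement is filed) gives a deadline of Sep 5, 2005; Jul 24, 2005 is within that limit.
Step 5 — counting 12 days from Jul 24, 2005 (when the proxy materials are mailed) gives a deadline of Aug 5, 2005; done Aug 7, 2005 — 2 days late.

Step 5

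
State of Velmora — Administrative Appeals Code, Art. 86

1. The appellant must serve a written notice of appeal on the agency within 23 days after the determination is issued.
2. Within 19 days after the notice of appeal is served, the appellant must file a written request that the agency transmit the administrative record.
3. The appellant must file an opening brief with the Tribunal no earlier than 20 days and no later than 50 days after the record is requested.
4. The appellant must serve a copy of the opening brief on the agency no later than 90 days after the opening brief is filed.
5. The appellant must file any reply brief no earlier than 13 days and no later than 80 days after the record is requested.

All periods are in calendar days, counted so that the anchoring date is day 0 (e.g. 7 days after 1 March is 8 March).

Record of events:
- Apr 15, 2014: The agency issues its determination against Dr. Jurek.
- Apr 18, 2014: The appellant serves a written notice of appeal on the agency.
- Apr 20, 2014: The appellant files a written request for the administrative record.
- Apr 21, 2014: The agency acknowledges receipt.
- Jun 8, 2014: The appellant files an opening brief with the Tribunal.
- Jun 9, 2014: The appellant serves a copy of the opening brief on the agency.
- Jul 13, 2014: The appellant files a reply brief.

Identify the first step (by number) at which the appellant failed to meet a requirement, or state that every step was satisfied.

Step 5

Step 1: 23 days after Apr 15, 2014 (when the determination is issued) is May 8, 2014; Apr 18, 2014 is within that limit.
Step 2: 19 days after Apr 18, 2014 (when the notice of appeal is served) is May 7, 2014; done Apr 20, 2014 — timely.
Step 3: the window is 20–50 days after Apr 20, 2014 (when the record is requested), so May 10, 2014 through Jun 9, 2014; Jun 8, 2014 falls inside that range.
Step 4: 90 days after Jun 8, 2014 (when the opening brief is filed) is Sep 6, 2014; Jun 9, 2014 is within that limit.
Step 5: the window is 13–80 days after Apr 20, 2014 (when the record is requested), so May 3, 2014 through Jul 9, 2014; done Jul 13, 2014 — 4 days after the window closed.
Later steps need not be reached.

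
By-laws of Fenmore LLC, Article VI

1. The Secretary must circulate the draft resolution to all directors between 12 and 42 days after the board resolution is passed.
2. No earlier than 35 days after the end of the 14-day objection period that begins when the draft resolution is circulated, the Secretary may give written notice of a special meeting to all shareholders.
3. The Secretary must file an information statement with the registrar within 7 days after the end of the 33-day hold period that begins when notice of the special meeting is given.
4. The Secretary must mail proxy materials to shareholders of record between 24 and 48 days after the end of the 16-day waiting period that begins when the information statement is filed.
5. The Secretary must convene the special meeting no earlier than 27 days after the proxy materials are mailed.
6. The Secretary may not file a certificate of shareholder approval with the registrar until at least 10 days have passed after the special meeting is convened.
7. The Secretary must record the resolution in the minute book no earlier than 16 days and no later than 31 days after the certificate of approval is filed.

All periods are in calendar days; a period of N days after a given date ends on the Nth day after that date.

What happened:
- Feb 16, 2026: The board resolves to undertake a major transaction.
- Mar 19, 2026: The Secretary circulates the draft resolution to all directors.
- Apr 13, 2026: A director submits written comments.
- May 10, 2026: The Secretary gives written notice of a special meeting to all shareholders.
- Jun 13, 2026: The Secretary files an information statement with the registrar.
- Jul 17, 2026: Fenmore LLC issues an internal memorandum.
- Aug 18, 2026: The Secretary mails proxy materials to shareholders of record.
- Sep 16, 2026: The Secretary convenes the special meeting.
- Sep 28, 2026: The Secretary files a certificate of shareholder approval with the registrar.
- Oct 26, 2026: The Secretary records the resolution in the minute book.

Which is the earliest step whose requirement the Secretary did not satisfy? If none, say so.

Step 4

Step 1 — 12 and 42 days from Feb 16, 2026 (when the board resolution is passed) are Feb 28, 2026 and Mar 30, 2026 respectively; done Mar 19, 2026, which is between those dates.
Step 2 — must wait 35 days from Apr 2, 2026 (end of the 14-day objection period, which began when the draft resolution is circulated on Mar 19, 2026), so not before May 7, 2026; done May 10, 2026, after the minimum wait.
Step 3 — counting 7 days from Jun 12, 2026 (end of the 33-day hold period, which began when notice of the special meeting is given on May 10, 2026) gives a deadline of Jun 19, 2026; Jun 13, 2026 is within that limit.
Step 4 — 24 and 48 days from Jun 29, 2026 (end of the 16-day waiting period, which began when the information statement is filed on Jun 13, 2026) are Jul 23, 2026 and Aug 16, 2026 respectively; done Aug 18, 2026 — 2 days after the window closed.
The procedure was therefore not followed at step 4.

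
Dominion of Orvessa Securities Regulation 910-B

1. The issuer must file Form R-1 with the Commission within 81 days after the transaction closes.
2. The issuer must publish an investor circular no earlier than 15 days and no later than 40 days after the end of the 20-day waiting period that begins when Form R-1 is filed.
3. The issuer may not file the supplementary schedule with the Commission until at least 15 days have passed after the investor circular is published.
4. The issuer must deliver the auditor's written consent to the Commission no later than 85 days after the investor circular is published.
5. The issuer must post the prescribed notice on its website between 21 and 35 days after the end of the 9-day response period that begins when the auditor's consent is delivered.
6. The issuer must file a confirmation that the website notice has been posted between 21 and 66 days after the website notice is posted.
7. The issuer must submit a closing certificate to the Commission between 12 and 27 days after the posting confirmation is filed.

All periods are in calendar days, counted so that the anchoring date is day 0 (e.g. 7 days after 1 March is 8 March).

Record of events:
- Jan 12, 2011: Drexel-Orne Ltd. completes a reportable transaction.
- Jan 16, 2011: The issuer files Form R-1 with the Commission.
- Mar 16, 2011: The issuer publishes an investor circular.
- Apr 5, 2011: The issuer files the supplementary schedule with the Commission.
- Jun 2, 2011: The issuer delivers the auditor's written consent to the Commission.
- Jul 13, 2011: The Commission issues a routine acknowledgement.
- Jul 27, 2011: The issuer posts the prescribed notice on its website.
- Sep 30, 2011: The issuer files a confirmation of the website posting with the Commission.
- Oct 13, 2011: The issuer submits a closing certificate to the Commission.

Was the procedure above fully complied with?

Step 1: 81 days after Jan 12, 2011 (when the transaction closes) is Apr 3, 2011; completed Jan 16, 2011, before the deadline.
Step 2: the window is 15–40 days after Feb 5, 2011 (end of the 20-day waiting period, which began when Form R-1 is filed on Jan 16, 2011), so Feb 20, 2011 through Mar 17, 2011; done Mar 16, 2011, which is between those dates.
Step 3: the earliest permitted date is 15 days after Mar 16, 2011 (when the investor circular is published), i.e. Mar 31, 2011; Apr 5, 2011 is on or after that date.
Step 4: 85 days after Mar 16, 2011 (when the investor circular is published) is Jun 9, 2011; completed Jun 2, 2011, before the deadline.
Step 5: the window is 21–35 days after Jun 11, 2011 (end of the 9-day response period, which began when the auditor's consent is delivered on Jun 2, 2011), so Jul 2, 2011 through Jul 16, 2011; Jul 27, 2011 is 11 days past the end of the window.
No need to go further; step 5 was not satisfied.

No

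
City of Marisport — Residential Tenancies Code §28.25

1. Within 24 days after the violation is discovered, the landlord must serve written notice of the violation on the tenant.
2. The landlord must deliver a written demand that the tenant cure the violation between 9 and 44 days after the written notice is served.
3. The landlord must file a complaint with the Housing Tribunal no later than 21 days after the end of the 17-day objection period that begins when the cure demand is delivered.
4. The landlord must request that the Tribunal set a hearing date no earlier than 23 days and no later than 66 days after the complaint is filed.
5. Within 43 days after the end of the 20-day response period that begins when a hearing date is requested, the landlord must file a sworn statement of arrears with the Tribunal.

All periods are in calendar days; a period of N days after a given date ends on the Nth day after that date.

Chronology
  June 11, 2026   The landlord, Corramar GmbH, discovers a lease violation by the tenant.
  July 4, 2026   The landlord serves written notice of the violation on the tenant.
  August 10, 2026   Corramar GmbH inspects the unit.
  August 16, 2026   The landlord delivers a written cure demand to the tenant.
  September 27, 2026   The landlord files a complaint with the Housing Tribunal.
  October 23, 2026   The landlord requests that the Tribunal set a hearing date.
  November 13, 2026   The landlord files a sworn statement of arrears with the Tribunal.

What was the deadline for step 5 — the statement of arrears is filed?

A hearing date is requested on October 23, 2026; the 20-day response period therefore ends November 12, 2026, and step 5 runs from that date. 43 days after November 12, 2026 is December 25, 2026.

December 25, 2026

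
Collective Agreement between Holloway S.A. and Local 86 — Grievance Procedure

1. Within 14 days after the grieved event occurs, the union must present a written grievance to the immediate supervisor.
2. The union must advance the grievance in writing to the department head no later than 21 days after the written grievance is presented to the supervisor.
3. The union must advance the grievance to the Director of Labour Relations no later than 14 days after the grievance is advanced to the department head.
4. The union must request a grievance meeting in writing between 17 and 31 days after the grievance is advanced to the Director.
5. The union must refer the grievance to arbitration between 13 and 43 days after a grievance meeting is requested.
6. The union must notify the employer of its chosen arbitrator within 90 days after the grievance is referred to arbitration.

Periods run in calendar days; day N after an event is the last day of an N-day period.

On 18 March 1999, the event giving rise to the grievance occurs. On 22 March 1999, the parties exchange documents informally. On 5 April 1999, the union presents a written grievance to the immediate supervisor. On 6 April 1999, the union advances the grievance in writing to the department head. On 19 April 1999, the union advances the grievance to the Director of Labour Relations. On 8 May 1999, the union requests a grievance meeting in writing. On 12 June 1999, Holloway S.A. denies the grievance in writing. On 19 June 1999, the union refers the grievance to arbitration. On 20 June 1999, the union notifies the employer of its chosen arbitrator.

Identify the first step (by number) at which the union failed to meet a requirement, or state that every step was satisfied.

Step 1: 14 days after 18 March 1999 (when the grieved event occurs) is 1 April 1999; done 5 April 1999 — 4 days late.
No need to go further; step 1 was not satisfied.

Step 1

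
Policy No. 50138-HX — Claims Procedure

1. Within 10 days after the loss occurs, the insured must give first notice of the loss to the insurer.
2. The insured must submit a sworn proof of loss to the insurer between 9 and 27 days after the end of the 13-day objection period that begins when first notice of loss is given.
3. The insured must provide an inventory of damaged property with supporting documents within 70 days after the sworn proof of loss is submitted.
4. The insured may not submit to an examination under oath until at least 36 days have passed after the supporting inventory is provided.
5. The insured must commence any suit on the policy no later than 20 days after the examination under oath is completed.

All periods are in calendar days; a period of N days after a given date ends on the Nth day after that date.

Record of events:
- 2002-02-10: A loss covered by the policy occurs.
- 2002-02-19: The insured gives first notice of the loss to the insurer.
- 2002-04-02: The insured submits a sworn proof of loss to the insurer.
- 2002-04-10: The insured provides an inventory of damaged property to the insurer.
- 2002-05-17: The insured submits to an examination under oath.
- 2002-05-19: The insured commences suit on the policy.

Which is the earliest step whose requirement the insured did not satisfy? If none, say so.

Step 1: 10 days after 2002-02-10 (when the loss occurs) is 2002-02-20; completed 2002-02-19, before the deadline.
Step 2: the window is 9–27 days after 2002-03-04 (end of the 13-day objection period, which began when first notice of loss is given on 2002-02-19), so 2002-03-13 through 2002-03-31; 2002-04-02 is 2 days past the end of the window.

Step 2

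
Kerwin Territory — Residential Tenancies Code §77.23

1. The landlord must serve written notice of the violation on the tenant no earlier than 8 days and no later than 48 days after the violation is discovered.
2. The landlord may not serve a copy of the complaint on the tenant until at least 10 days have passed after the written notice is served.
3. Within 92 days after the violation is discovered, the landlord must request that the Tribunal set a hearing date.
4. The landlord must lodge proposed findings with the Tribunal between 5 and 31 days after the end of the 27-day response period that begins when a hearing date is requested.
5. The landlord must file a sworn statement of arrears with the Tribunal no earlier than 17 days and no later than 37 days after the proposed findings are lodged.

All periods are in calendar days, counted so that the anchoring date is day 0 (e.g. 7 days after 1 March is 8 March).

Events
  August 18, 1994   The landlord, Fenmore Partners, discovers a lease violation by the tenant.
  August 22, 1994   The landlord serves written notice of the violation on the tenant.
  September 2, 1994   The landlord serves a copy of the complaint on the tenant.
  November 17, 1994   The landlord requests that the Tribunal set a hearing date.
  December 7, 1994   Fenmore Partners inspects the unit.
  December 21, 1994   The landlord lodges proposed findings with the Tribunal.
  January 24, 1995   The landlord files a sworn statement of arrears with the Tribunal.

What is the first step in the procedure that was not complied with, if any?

Step 1

Step 1 — 8 and 48 days from August 18, 1994 (when the violation is discovered) are August 26, 1994 and October 5, 1994 respectively; done August 22, 1994 — 4 days before the window opened.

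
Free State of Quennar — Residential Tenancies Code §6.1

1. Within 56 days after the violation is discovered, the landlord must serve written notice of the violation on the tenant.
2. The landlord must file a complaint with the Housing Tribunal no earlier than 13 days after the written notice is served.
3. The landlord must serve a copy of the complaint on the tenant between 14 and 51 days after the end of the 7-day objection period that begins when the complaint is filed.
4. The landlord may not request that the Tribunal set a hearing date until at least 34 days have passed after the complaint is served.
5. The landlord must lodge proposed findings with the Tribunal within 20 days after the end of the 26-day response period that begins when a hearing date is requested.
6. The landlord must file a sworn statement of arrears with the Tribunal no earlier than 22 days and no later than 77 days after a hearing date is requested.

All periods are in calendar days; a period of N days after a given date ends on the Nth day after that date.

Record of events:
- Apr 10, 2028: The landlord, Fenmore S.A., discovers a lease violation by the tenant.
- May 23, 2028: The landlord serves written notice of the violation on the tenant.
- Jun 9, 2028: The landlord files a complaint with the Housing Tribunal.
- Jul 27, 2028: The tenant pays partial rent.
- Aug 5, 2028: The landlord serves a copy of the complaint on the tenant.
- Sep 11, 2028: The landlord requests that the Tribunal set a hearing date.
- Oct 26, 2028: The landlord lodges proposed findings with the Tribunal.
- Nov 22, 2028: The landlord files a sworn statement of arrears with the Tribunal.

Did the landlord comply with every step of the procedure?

Yes

Step 1: 56 days after Apr 10, 2028 (when the violation is discovered) is Jun 5, 2028; May 23, 2028 is within that limit.
Step 2: the earliest permitted date is 13 days after May 23, 2028 (when the written notice is served), i.e. Jun 5, 2028; Jun 9, 2028 is on or after that date.
Step 3: the window is 14–51 days after Jun 16, 2028 (end of the 7-day objection period, which began when the complaint is filed on Jun 9, 2028), so Jun 30, 2028 through Aug 6, 2028; Aug 5, 2028 falls inside that range.
Step 4: the earliest permitted date is 34 days after Aug 5, 2028 (when the complaint is served), i.e. Sep 8, 2028; done Sep 11, 2028 — permitted.
Step 5: 20 days after Oct 7, 2028 (end of the 26-day response period, which began when a hearing date is requested on Sep 11, 2028) is Oct 27, 2028; Oct 26, 2028 is within that limit.
Step 6: the window is 22–77 days after Sep 11, 2028 (when a hearing date is requested), so Oct 3, 2028 through Nov 27, 2028; done Nov 22, 2028 — within the window.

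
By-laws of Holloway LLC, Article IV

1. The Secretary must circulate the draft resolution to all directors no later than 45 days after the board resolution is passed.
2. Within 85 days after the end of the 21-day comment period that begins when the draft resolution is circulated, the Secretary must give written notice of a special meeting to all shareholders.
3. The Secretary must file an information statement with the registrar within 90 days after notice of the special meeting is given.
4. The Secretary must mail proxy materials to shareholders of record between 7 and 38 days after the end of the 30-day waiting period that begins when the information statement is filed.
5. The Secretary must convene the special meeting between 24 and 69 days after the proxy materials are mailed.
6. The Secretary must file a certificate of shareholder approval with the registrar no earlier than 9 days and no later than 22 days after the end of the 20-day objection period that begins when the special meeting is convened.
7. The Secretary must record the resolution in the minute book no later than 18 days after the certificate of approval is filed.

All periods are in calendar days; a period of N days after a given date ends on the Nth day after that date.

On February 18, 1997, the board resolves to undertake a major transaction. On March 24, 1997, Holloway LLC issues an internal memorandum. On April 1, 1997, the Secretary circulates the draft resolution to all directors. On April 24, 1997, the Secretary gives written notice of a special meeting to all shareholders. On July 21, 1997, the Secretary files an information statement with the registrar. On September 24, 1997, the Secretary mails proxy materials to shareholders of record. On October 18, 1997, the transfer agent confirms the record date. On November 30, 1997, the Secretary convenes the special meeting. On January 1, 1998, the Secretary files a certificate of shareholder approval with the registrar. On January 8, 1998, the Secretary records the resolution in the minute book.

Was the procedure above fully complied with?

Yes

Step 1: 45 days after February 18, 1997 (when the board resolution is passed) is April 4, 1997; completed April 1, 1997, before the deadline.
Step 2: 85 days after April 22, 1997 (end of the 21-day comment period, which began when the draft resolution is circulated on April 1, 1997) is July 16, 1997; done April 24, 1997 — timely.
Step 3: 90 days after April 24, 1997 (when notice of the special meeting is given) is July 23, 1997; July 21, 1997 is within that limit.
Step 4: the window is 7–38 days after August 20, 1997 (end of the 30-day waiting period, which began when the information statement is filed on July 21, 1997), so August 27, 1997 through September 27, 1997; September 24, 1997 falls inside that range.
Step 5: the window is 24–69 days after September 24, 1997 (when the proxy materials are mailed), so October 18, 1997 through December 2, 1997; November 30, 1997 falls inside that range.
Step 6: the window is 9–22 days after December 20, 1997 (end of the 20-day objection period, which began when the special meeting is convened on November 30, 1997), so December 29, 1997 through January 11, 1998; done January 1, 1998, which is between those dates.
Step 7: 18 days after January 1, 1998 (when the certificate of approval is filed) is January 19, 1998; completed January 8, 1998, before the deadline.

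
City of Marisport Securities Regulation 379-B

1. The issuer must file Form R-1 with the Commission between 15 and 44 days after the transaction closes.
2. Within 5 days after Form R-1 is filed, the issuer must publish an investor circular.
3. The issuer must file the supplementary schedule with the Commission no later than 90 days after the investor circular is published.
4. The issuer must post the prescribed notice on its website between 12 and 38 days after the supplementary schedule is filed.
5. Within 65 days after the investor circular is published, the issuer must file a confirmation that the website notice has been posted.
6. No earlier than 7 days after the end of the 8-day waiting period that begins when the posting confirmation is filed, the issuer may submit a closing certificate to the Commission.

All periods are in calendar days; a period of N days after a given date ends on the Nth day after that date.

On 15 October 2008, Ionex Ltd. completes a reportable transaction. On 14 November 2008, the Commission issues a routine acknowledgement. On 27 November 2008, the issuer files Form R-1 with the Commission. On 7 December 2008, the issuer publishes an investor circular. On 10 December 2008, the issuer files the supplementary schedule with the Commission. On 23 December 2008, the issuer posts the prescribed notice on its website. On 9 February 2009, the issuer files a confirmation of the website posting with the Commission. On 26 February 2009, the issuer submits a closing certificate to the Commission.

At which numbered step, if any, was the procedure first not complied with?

(1) the permitted window runs from 15 October 2008 + 15 = 30 October 2008 to 15 October 2008 + 44 = 28 November 2008; 27 November 2008 falls inside that range.
(2) due by 27 November 2008 + 5 days = 2 December 2008; 7 December 2008 misses that deadline by 5 days.
That is the first point of non-compliance.

Step 2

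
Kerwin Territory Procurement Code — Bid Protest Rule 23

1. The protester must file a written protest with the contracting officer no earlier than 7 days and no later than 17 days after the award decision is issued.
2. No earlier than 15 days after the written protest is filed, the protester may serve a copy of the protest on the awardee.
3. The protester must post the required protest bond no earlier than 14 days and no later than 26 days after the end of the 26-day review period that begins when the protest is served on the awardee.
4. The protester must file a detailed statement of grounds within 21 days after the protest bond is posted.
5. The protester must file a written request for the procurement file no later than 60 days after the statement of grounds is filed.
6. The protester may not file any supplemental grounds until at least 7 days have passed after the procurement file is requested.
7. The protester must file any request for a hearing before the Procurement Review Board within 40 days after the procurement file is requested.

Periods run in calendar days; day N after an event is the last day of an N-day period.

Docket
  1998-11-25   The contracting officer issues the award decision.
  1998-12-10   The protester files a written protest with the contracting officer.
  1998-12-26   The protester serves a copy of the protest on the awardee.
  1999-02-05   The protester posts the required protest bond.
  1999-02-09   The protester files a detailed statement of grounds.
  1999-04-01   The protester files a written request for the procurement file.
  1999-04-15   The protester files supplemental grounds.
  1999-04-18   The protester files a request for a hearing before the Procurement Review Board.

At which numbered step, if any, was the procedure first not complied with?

None — every step was satisfied

(1) the permitted window runs from 1998-11-25 + 7 = 1998-12-02 to 1998-11-25 + 17 = 1998-12-12; 1998-12-10 falls inside that range.
(2) permitted from 1998-12-10 + 15 days = 1998-12-25 onward; done 1998-12-26, after the minimum wait.
(3) the permitted window runs from 1999-01-21 + 14 = 1999-02-04 to 1999-01-21 + 26 = 1999-02-16; done 1999-02-05, which is between those dates.
(4) due by 1999-02-05 + 21 days = 1999-02-26; 1999-02-09 is within that limit.
(5) due by 1999-02-09 + 60 days = 1999-04-10; 1999-04-01 is within that limit.
(6) permitted from 1999-04-01 + 7 days = 1999-04-08 onward; done 1999-04-15 — permitted.
(7) due by 1999-04-01 + 40 days = 1999-05-11; 1999-04-18 is within that limit.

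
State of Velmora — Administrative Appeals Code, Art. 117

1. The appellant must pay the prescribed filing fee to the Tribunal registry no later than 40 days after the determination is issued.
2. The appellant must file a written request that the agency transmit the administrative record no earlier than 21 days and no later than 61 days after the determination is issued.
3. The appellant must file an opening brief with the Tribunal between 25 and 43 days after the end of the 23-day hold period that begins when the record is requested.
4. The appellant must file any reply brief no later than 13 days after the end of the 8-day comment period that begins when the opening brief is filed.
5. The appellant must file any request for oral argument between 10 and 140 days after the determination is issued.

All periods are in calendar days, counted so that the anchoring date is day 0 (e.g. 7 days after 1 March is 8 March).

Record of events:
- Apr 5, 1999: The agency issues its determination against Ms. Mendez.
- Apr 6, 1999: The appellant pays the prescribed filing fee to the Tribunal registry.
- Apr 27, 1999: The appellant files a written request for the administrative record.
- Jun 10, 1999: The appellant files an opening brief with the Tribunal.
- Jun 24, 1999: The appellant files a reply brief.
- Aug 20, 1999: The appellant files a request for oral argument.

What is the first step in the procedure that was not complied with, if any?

Step 3

(1) due by Apr 5, 1999 + 40 days = May 15, 1999; done Apr 6, 1999 — timely.
(2) the permitted window runs from Apr 5, 1999 + 21 = Apr 26, 1999 to Apr 5, 1999 + 61 = Jun 5, 1999; Apr 27, 1999 falls inside that range.
(3) the permitted window runs from May 20, 1999 + 25 = Jun 14, 1999 to May 20, 1999 + 43 = Jul 2, 1999; done Jun 10, 1999 — 4 days before the window opened.
That is the first point of non-compliance.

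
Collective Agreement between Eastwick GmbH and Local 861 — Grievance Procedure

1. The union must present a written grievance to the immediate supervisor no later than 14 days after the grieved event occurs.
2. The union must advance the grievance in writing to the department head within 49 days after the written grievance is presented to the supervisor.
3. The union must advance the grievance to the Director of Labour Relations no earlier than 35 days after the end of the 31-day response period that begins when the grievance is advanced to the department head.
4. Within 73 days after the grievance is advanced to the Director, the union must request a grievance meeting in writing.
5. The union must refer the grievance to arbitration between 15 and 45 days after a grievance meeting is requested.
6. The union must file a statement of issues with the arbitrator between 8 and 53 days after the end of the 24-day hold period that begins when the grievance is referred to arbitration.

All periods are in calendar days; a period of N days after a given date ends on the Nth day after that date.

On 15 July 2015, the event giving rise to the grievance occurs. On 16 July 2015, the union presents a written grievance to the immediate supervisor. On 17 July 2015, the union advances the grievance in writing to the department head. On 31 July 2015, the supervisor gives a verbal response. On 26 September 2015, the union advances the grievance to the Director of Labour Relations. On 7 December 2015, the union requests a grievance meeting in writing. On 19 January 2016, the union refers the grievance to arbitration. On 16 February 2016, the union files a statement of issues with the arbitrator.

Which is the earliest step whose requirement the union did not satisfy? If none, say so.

(1) due by 15 July 2015 + 14 days = 29 July 2015; completed 16 July 2015, before the deadline.
(2) due by 16 July 2015 + 49 days = 3 September 2015; 17 July 2015 is within that limit.
(3) permitted from 17 August 2015 + 35 days = 21 September 2015 onward; done 26 September 2015, after the minimum wait.
(4) due by 26 September 2015 + 73 days = 8 December 2015; done 7 December 2015 — timely.
(5) the permitted window runs from 7 December 2015 + 15 = 22 December 2015 to 7 December 2015 + 45 = 21 January 2016; done 19 January 2016, which is between those dates.
(6) the permitted window runs from 12 February 2016 + 8 = 20 February 2016 to 12 February 2016 + 53 = 5 April 2016; 16 February 2016 is 4 days too early.
The procedure was therefore not followed at step 6.

Step 6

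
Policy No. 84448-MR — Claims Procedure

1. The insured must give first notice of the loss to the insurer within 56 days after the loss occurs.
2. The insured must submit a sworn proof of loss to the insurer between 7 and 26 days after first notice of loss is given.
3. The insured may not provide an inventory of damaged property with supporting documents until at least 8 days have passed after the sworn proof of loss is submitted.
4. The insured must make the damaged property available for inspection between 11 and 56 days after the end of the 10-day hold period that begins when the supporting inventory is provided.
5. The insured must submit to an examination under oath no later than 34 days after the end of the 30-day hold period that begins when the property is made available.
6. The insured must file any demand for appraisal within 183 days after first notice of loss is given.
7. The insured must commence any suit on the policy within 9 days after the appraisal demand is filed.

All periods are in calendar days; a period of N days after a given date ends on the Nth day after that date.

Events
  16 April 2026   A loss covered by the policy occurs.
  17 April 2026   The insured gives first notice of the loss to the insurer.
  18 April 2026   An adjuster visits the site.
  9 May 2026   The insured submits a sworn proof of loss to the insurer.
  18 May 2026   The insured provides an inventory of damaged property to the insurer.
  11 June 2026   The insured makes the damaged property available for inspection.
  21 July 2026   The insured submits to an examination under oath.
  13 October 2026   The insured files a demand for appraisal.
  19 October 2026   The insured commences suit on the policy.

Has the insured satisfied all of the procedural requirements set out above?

(1) due by 16 April 2026 + 56 days = 11 June 2026; completed 17 April 2026, before the deadline.
(2) the permitted window runs from 17 April 2026 + 7 = 24 April 2026 to 17 April 2026 + 26 = 13 May 2026; done 9 May 2026, which is between those dates.
(3) permitted from 9 May 2026 + 8 days = 17 May 2026 onward; done 18 May 2026, after the minimum wait.
(4) the permitted window runs from 28 May 2026 + 11 = 8 June 2026 to 28 May 2026 + 56 = 23 July 2026; done 11 June 2026 — within the window.
(5) due by 11 July 2026 + 34 days = 14 August 2026; 21 July 2026 is within that limit.
(6) due by 17 April 2026 + 183 days = 17 October 2026; completed 13 October 2026, before the deadline.
(7) due by 13 October 2026 + 9 days = 22 October 2026; completed 19 October 2026, before the deadline.

Yes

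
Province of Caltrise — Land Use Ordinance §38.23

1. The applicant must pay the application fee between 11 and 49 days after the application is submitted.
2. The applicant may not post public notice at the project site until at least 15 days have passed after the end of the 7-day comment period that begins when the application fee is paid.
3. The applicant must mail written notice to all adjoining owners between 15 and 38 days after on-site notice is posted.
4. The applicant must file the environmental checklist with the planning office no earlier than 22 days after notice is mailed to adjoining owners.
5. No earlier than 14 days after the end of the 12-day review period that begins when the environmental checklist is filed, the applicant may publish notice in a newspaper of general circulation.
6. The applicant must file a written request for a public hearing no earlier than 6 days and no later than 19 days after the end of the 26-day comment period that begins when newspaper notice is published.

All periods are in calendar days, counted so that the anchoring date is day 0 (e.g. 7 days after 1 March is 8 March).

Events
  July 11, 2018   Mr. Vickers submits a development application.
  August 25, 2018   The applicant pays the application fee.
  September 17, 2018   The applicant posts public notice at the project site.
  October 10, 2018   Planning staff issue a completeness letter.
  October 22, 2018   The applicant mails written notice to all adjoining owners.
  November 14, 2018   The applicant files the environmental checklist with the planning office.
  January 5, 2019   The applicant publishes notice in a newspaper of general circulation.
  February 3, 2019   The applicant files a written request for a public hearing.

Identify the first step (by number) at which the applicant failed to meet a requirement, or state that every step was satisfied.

Step 6

(1) the permitted window runs from July 11, 2018 + 11 = July 22, 2018 to July 11, 2018 + 49 = August 29, 2018; done August 25, 2018, which is between those dates.
(2) permitted from September 1, 2018 + 15 days = September 16, 2018 onward; done September 17, 2018, after the minimum wait.
(3) the permitted window runs from September 17, 2018 + 15 = October 2, 2018 to September 17, 2018 + 38 = October 25, 2018; October 22, 2018 falls inside that range.
(4) permitted from October 22, 2018 + 22 days = November 13, 2018 onward; done November 14, 2018 — permitted.
(5) permitted from November 26, 2018 + 14 days = December 10, 2018 onward; January 5, 2019 is on or after that date.
(6) the permitted window runs from January 31, 2019 + 6 = February 6, 2019 to January 31, 2019 + 19 = February 19, 2019; February 3, 2019 is 3 days too early.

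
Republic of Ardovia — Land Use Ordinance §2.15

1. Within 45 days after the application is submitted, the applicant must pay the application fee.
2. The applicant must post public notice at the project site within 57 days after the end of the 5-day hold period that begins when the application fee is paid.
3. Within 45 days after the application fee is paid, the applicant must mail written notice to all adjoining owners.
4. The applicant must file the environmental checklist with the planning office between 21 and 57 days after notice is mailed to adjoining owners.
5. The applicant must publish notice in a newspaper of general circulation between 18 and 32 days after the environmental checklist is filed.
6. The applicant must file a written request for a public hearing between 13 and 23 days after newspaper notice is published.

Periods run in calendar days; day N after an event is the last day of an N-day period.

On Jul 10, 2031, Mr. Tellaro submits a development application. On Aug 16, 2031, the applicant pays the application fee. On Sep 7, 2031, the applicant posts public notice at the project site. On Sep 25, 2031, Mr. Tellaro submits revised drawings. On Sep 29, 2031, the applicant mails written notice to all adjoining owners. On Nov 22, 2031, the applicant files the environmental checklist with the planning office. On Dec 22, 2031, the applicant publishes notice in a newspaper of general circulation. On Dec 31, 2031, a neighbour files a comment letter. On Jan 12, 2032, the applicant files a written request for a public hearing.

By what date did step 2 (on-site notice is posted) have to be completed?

The application fee is paid on Aug 16, 2031; the 5-day hold period therefore ends Aug 21, 2031, and step 2 runs from that date. 57 days after Aug 21, 2031 is Oct 17, 2031.

Oct 17, 2031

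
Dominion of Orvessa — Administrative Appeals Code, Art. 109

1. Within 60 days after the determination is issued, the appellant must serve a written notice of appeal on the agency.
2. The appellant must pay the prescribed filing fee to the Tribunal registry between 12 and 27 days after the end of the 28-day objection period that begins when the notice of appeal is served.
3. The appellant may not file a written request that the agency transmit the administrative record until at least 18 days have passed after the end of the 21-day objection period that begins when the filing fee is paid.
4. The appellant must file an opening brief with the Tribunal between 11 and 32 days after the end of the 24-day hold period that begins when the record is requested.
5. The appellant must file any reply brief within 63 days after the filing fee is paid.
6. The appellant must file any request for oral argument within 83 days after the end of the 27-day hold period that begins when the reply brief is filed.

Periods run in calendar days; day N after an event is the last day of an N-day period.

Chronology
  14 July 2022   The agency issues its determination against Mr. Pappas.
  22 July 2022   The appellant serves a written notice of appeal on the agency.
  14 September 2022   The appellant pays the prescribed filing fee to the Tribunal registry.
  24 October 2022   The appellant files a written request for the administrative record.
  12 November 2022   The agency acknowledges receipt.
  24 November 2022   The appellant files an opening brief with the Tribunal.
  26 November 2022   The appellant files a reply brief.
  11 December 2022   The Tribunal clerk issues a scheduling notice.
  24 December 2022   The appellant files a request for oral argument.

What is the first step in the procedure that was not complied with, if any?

Step 4

Step 1 — counting 60 days from 14 July 2022 (when the determination is issued) gives a deadline of 12 September 2022; completed 22 July 2022, before the deadline.
Step 2 — 12 and 27 days from 19 August 2022 (end of the 28-day objection period, which began when the notice of appeal is served on 22 July 2022) are 31 August 2022 and 15 September 2022 respectively; done 14 September 2022, which is between those dates.
Step 3 — must wait 18 days from 5 October 2022 (end of the 21-day objection period, which began when the filing fee is paid on 14 September 2022), so not before 23 October 2022; done 24 October 2022, after the minimum wait.
Step 4 — 11 and 32 days from 17 November 2022 (end of the 24-day hold period, which began when the record is requested on 24 October 2022) are 28 November 2022 and 19 December 2022 respectively; 24 November 2022 is 4 days too early.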